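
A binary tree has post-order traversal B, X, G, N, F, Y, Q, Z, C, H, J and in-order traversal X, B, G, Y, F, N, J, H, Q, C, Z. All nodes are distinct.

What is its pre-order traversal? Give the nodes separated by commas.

J, Y, G, X, B, F, N, H, C, Q, Z

The last element of post-order is the root; it splits in-order into left and right subtrees.
Root J: left subtree has 6 nodes {X, B, G, Y, F, N}, right has 4 {H, Q, C, Z}.
  Root Y: left subtree has 3 nodes {X, B, G}, right has 2 {F, N}.
    Root G: left subtree has 2 nodes {X, B}, right has 0 { }.
      Root X: left subtree has 0 nodes { }, right has 1 {B}.
    Root F: left subtree has 0 nodes { }, right has 1 {N}.
  Root H: left subtree has 0 nodes { }, right has 3 {Q, C, Z}.
    Root C: left subtree has 1 node {Q}, right has 1 {Z}.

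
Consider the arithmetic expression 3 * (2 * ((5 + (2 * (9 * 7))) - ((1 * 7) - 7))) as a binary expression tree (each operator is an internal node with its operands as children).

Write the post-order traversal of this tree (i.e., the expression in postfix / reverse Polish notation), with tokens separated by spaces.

3 2 5 2 9 7 * * + 1 7 * 7 - - * *

Post-order on an expression tree gives postfix notation: for each operator, emit left operand, right operand, then the operator.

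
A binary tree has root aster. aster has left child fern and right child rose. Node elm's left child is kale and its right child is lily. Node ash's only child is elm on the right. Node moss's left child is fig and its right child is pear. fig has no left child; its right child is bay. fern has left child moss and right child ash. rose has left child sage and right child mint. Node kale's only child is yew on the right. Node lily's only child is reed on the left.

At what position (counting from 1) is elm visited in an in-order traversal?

In-order visits the left subtree, then the node, then the right subtree.
At aster: go left to fern.
  At fern: go left to moss.
    At moss: go left to fig.
      At fig: no left child.
      Visit fig.
      At fig: go right to bay.
        bay is a leaf — visit bay.
    Visit moss.
    At moss: go right to pear.
      pear is a leaf — visit pear.
  Visit fern.
  At fern: go right to ash.
    At ash: no left child.
    Visit ash.
    At ash: go right to elm.
      At elm: go left to kale.
        At kale: no left child.
        Visit kale.
        At kale: go right to yew.
          yew is a leaf — visit yew.
      Visit elm.
      At elm: go right to lily.
        At lily: go left to reed.
          reed is a leaf — visit reed.
        Visit lily.
        At lily: no right child.
Visit aster.
At aster: go right to rose.
  At rose: go left to sage.
    sage is a leaf — visit sage.
  Visit rose.
  At rose: go right to mint.
    mint is a leaf — visit mint.
Full in-order sequence: fig, bay, moss, pear, fern, ash, kale, yew, elm, reed, lily, aster, sage, rose, mint.

9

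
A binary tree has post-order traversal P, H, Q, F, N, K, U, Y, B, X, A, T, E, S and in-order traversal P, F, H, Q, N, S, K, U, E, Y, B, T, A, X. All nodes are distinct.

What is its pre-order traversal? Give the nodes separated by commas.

The last element of post-order is the root; it splits in-order into left and right subtrees.
Root S: left subtree has 5 nodes {P, F, H, Q, N}, right has 8 {K, U, E, Y, B, T, A, X}.
  Root N: left subtree has 4 nodes {P, F, H, Q}, right has 0 { }.
    Root F: left subtree has 1 node {P}, right has 2 {H, Q}.
      Root Q: left subtree has 1 node {H}, right has 0 { }.
  Root E: left subtree has 2 nodes {K, U}, right has 5 {Y, B, T, A, X}.
    Root U: left subtree has 1 node {K}, right has 0 { }.
    Root T: left subtree has 2 nodes {Y, B}, right has 2 {A, X}.
      Root B: left subtree has 1 node {Y}, right has 0 { }.
      Root A: left subtree has 0 nodes { }, right has 1 {X}.

S, N, F, P, Q, H, E, U, K, T, B, Y, A, X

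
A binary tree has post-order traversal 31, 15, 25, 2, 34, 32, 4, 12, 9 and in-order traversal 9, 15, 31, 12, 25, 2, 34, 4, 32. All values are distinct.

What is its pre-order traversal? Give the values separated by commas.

9, 12, 15, 31, 4, 34, 2, 25, 32

The last element of post-order is the root; it splits in-order into left and right subtrees.
Root 9: left subtree has 0 nodes { }, right has 8 {15, 31, 12, 25, 2, 34, 4, 32}.
  Root 12: left subtree has 2 nodes {15, 31}, right has 5 {25, 2, 34, 4, 32}.
    Root 15: left subtree has 0 nodes { }, right has 1 {31}.
    Root 4: left subtree has 3 nodes {25, 2, 34}, right has 1 {32}.
      Root 34: left subtree has 2 nodes {25, 2}, right has 0 { }.
        Root 2: left subtree has 1 node {25}, right has 0 { }.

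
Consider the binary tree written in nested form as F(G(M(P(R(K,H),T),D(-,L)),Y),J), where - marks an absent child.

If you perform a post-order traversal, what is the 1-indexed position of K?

Post-order visits the left subtree, then the right subtree, then the node.
At F: go left to G.
  At G: go left to M.
    At M: go left to P.
      At P: go left to R.
        At R: go left to K.
          K is a leaf — visit K.
        At R: go right to H.
          H is a leaf — visit H.
        Visit R.
      At P: go right to T.
        T is a leaf — visit T.
      Visit P.
    At M: go right to D.
      At D: no left child.
      At D: go right to L.
        L is a leaf — visit L.
      Visit D.
    Visit M.
  At G: go right to Y.
    Y is a leaf — visit Y.
  Visit G.
At F: go right to J.
  J is a leaf — visit J.
Visit F.
Full post-order sequence: K, H, R, T, P, L, D, M, Y, G, J, F.

1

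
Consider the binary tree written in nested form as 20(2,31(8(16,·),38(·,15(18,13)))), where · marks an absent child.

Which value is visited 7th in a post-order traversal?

38

Post-order visits the left subtree, then the right subtree, then the node.
At 20: go left to 2.
  2 is a leaf — visit 2.
At 20: go right to 31.
  At 31: go left to 8.
    At 8: go left to 16.
      16 is a leaf — visit 16.
    At 8: no right child.
    Visit 8.
  At 31: go right to 38.
    At 38: no left child.
    At 38: go right to 15.
      At 15: go left to 18.
        18 is a leaf — visit 18.
      At 15: go right to 13.
        13 is a leaf — visit 13.
      Visit 15.
    Visit 38.
  Visit 31.
Visit 20.
Full post-order sequence: 2, 16, 8, 18, 13, 15, 38, 31, 20.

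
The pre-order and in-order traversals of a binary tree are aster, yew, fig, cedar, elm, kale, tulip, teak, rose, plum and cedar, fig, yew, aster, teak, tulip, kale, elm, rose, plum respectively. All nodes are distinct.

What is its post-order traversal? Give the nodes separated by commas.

The first element of pre-order is the root; it splits in-order into left and right subtrees.
Root aster: left subtree has 3 nodes {cedar, fig, yew}, right has 6 {teak, tulip, kale, elm, rose, plum}.
  Root yew: left subtree has 2 nodes {cedar, fig}, right has 0 { }.
    Root fig: left subtree has 1 node {cedar}, right has 0 { }.
  Root elm: left subtree has 3 nodes {teak, tulip, kale}, right has 2 {rose, plum}.
    Root kale: left subtree has 2 nodes {teak, tulip}, right has 0 { }.
      Root tulip: left subtree has 1 node {teak}, right has 0 { }.
    Root rose: left subtree has 0 nodes { }, right has 1 {plum}.

cedar, fig, yew, teak, tulip, kale, plum, rose, elm, aster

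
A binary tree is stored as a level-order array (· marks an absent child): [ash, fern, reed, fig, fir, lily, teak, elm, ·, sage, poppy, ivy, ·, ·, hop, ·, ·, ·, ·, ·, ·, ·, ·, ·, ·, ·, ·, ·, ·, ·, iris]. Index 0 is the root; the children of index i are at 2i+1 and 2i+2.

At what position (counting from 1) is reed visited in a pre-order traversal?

8

Pre-order visits the node, then its left subtree, then its right subtree.
Visit ash.
At ash: go left to fern.
  Visit fern.
  At fern: go left to fig.
    Visit fig.
    At fig: go left to elm.
      elm is a leaf — visit elm.
    At fig: no right child.
  At fern: go right to fir.
    Visit fir.
    At fir: go left to sage.
      sage is a leaf — visit sage.
    At fir: go right to poppy.
      poppy is a leaf — visit poppy.
At ash: go right to reed.
  Visit reed.
  At reed: go left to lily.
    Visit lily.
    At lily: go left to ivy.
      ivy is a leaf — visit ivy.
    At lily: no right child.
  At reed: go right to teak.
    Visit teak.
    At teak: no left child.
    At teak: go right to hop.
      Visit hop.
      At hop: no left child.
      At hop: go right to iris.
        iris is a leaf — visit iris.
Full pre-order sequence: ash, fern, fig, elm, fir, sage, poppy, reed, lily, ivy, teak, hop, iris.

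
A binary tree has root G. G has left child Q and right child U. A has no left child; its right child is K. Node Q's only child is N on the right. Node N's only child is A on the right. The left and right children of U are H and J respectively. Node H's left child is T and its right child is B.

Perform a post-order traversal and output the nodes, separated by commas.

Post-order visits the left subtree, then the right subtree, then the node.
At G: go left to Q.
  At Q: no left child.
  At Q: go right to N.
    At N: no left child.
    At N: go right to A.
      At A: no left child.
      At A: go right to K.
        K is a leaf — visit K.
      Visit A.
    Visit N.
  Visit Q.
At G: go right to U.
  At U: go left to H.
    At H: go left to T.
      T is a leaf — visit T.
    At H: go right to B.
      B is a leaf — visit B.
    Visit H.
  At U: go right to J.
    J is a leaf — visit J.
  Visit U.
Visit G.

K, A, N, Q, T, B, H, J, U, G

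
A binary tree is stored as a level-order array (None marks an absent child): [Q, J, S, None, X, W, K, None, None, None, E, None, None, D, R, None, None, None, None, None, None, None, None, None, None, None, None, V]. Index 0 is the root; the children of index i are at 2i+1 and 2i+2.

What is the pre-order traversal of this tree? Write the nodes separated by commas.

Pre-order visits the node, then its left subtree, then its right subtree.
Visit Q.
At Q: go left to J.
  Visit J.
  At J: no left child.
  At J: go right to X.
    Visit X.
    At X: no left child.
    At X: go right to E.
      E is a leaf — visit E.
At Q: go right to S.
  Visit S.
  At S: go left to W.
    W is a leaf — visit W.
  At S: go right to K.
    Visit K.
    At K: go left to D.
      Visit D.
      At D: go left to V.
        V is a leaf — visit V.
      At D: no right child.
    At K: go right to R.
      R is a leaf — visit R.

Q, J, X, E, S, W, K, D, V, R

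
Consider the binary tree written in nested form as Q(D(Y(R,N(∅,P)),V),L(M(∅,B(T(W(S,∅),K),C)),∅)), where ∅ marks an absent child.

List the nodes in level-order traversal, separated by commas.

Level-order visits nodes level by level from the root, left to right within each level.
Level 0: Q
Level 1: D, L
Level 2: Y, V, M
Level 3: R, N, B
Level 4: P, T, C
Level 5: W, K
Level 6: S

Q, D, L, Y, V, M, R, N, B, P, T, C, W, K, S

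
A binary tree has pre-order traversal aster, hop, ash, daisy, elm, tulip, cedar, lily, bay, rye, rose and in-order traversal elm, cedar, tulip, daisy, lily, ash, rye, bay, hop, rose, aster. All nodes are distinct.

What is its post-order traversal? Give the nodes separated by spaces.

The first element of pre-order is the root; it splits in-order into left and right subtrees.
Root aster: left subtree has 10 nodes {elm, cedar, tulip, daisy, lily, ash, rye, bay, hop, rose}, right has 0 { }.
  Root hop: left subtree has 8 nodes {elm, cedar, tulip, daisy, lily, ash, rye, bay}, right has 1 {rose}.
    Root ash: left subtree has 5 nodes {elm, cedar, tulip, daisy, lily}, right has 2 {rye, bay}.
      Root daisy: left subtree has 3 nodes {elm, cedar, tulip}, right has 1 {lily}.
        Root elm: left subtree has 0 nodes { }, right has 2 {cedar, tulip}.
          Root tulip: left subtree has 1 node {cedar}, right has 0 { }.
      Root bay: left subtree has 1 node {rye}, right has 0 { }.

cedar tulip elm lily daisy rye bay ash rose hop aster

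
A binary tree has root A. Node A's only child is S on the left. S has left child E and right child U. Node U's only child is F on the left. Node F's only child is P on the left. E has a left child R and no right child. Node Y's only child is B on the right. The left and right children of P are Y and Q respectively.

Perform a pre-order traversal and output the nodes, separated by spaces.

Pre-order visits the node, then its left subtree, then its right subtree.
Visit A.
At A: go left to S.
  Visit S.
  At S: go left to E.
    Visit E.
    At E: go left to R.
      R is a leaf — visit R.
    At E: no right child.
  At S: go right to U.
    Visit U.
    At U: go left to F.
      Visit F.
      At F: go left to P.
        Visit P.
        At P: go left to Y.
          Visit Y.
          At Y: no left child.
          At Y: go right to B.
            B is a leaf — visit B.
        At P: go right to Q.
          Q is a leaf — visit Q.
      At F: no right child.
    At U: no right child.
At A: no right child.

A S E R U F P Y B Q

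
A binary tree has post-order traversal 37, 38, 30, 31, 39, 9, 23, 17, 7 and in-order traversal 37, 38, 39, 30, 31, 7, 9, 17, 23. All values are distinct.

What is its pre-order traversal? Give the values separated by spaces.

7 39 38 37 31 30 17 9 23

The last element of post-order is the root; it splits in-order into left and right subtrees.
Root 7: left subtree has 5 nodes {37, 38, 39, 30, 31}, right has 3 {9, 17, 23}.
  Root 39: left subtree has 2 nodes {37, 38}, right has 2 {30, 31}.
    Root 38: left subtree has 1 node {37}, right has 0 { }.
    Root 31: left subtree has 1 node {30}, right has 0 { }.
  Root 17: left subtree has 1 node {9}, right has 1 {23}.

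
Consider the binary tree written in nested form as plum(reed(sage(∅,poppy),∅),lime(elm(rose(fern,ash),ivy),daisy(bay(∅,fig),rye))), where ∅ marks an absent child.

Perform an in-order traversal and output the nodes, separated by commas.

sage, poppy, reed, plum, fern, rose, ash, elm, ivy, lime, bay, fig, daisy, rye

In-order visits the left subtree, then the node, then the right subtree.
At plum: go left to reed.
  At reed: go left to sage.
    At sage: no left child.
    Visit sage.
    At sage: go right to poppy.
      poppy is a leaf — visit poppy.
  Visit reed.
  At reed: no right child.
Visit plum.
At plum: go right to lime.
  At lime: go left to elm.
    At elm: go left to rose.
      At rose: go left to fern.
        fern is a leaf — visit fern.
      Visit rose.
      At rose: go right to ash.
        ash is a leaf — visit ash.
    Visit elm.
    At elm: go right to ivy.
      ivy is a leaf — visit ivy.
  Visit lime.
  At lime: go right to daisy.
    At daisy: go left to bay.
      At bay: no left child.
      Visit bay.
      At bay: go right to fig.
        fig is a leaf — visit fig.
    Visit daisy.
    At daisy: go right to rye.
      rye is a leaf — visit rye.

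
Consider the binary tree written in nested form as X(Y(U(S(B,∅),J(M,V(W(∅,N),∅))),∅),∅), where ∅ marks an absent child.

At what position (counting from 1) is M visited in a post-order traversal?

Post-order visits the left subtree, then the right subtree, then the node.
At X: go left to Y.
  At Y: go left to U.
    At U: go left to S.
      At S: go left to B.
        B is a leaf — visit B.
      At S: no right child.
      Visit S.
    At U: go right to J.
      At J: go left to M.
        M is a leaf — visit M.
      At J: go right to V.
        At V: go left to W.
          At W: no left child.
          At W: go right to N.
            N is a leaf — visit N.
          Visit W.
        At V: no right child.
        Visit V.
      Visit J.
    Visit U.
  At Y: no right child.
  Visit Y.
At X: no right child.
Visit X.
Full post-order sequence: B, S, M, N, W, V, J, U, Y, X.

3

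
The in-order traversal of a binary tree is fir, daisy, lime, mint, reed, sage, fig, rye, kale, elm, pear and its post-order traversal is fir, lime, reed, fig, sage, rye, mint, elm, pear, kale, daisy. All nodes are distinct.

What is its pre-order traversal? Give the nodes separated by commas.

The last element of post-order is the root; it splits in-order into left and right subtrees.
Root daisy: left subtree has 1 node {fir}, right has 9 {lime, mint, reed, sage, fig, rye, kale, elm, pear}.
  Root kale: left subtree has 6 nodes {lime, mint, reed, sage, fig, rye}, right has 2 {elm, pear}.
    Root mint: left subtree has 1 node {lime}, right has 4 {reed, sage, fig, rye}.
      Root rye: left subtree has 3 nodes {reed, sage, fig}, right has 0 { }.
        Root sage: left subtree has 1 node {reed}, right has 1 {fig}.
    Root pear: left subtree has 1 node {elm}, right has 0 { }.

daisy, fir, kale, mint, lime, rye, sage, reed, fig, pear, elm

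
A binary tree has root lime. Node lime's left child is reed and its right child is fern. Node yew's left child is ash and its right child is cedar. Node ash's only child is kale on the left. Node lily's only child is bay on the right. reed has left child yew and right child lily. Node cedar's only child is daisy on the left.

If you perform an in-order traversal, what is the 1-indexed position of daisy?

4

In-order visits the left subtree, then the node, then the right subtree.
At lime: go left to reed.
  At reed: go left to yew.
    At yew: go left to ash.
      At ash: go left to kale.
        kale is a leaf — visit kale.
      Visit ash.
      At ash: no right child.
    Visit yew.
    At yew: go right to cedar.
      At cedar: go left to daisy.
        daisy is a leaf — visit daisy.
      Visit cedar.
      At cedar: no right child.
  Visit reed.
  At reed: go right to lily.
    At lily: no left child.
    Visit lily.
    At lily: go right to bay.
      bay is a leaf — visit bay.
Visit lime.
At lime: go right to fern.
  fern is a leaf — visit fern.
Full in-order sequence: kale, ash, yew, daisy, cedar, reed, lily, bay, lime, fern.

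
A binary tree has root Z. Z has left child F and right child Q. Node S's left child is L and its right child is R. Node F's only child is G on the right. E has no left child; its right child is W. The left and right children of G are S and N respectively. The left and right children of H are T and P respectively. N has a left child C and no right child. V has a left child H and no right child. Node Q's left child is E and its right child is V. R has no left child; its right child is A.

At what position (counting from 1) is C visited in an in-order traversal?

In-order visits the left subtree, then the node, then the right subtree.
At Z: go left to F.
  At F: no left child.
  Visit F.
  At F: go right to G.
    At G: go left to S.
      At S: go left to L.
        L is a leaf — visit L.
      Visit S.
      At S: go right to R.
        At R: no left child.
        Visit R.
        At R: go right to A.
          A is a leaf — visit A.
    Visit G.
    At G: go right to N.
      At N: go left to C.
        C is a leaf — visit C.
      Visit N.
      At N: no right child.
Visit Z.
At Z: go right to Q.
  At Q: go left to E.
    At E: no left child.
    Visit E.
    At E: go right to W.
      W is a leaf — visit W.
  Visit Q.
  At Q: go right to V.
    At V: go left to H.
      At H: go left to T.
        T is a leaf — visit T.
      Visit H.
      At H: go right to P.
        P is a leaf — visit P.
    Visit V.
    At V: no right child.
Full in-order sequence: F, L, S, R, A, G, C, N, Z, E, W, Q, T, H, P, V.

7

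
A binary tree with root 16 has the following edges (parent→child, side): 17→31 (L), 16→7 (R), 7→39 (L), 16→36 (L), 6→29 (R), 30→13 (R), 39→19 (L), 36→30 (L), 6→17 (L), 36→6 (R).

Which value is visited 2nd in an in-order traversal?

In-order visits the left subtree, then the node, then the right subtree.
At 16: go left to 36.
  At 36: go left to 30.
    At 30: no left child.
    Visit 30.
    At 30: go right to 13.
      13 is a leaf — visit 13.
  Visit 36.
  At 36: go right to 6.
    At 6: go left to 17.
      At 17: go left to 31.
        31 is a leaf — visit 31.
      Visit 17.
      At 17: no right child.
    Visit 6.
    At 6: go right to 29.
      29 is a leaf — visit 29.
Visit 16.
At 16: go right to 7.
  At 7: go left to 39.
    At 39: go left to 19.
      19 is a leaf — visit 19.
    Visit 39.
    At 39: no right child.
  Visit 7.
  At 7: no right child.
Full in-order sequence: 30, 13, 36, 31, 17, 6, 29, 16, 19, 39, 7.

13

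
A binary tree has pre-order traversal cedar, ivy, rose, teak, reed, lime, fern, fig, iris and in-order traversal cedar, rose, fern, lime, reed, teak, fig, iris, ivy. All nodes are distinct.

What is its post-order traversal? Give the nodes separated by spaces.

fern lime reed iris fig teak rose ivy cedar

The first element of pre-order is the root; it splits in-order into left and right subtrees.
Root cedar: left subtree has 0 nodes { }, right has 8 {rose, fern, lime, reed, teak, fig, iris, ivy}.
  Root ivy: left subtree has 7 nodes {rose, fern, lime, reed, teak, fig, iris}, right has 0 { }.
    Root rose: left subtree has 0 nodes { }, right has 6 {fern, lime, reed, teak, fig, iris}.
      Root teak: left subtree has 3 nodes {fern, lime, reed}, right has 2 {fig, iris}.
        Root reed: left subtree has 2 nodes {fern, lime}, right has 0 { }.
          Root lime: left subtree has 1 node {fern}, right has 0 { }.
        Root fig: left subtree has 0 nodes { }, right has 1 {iris}.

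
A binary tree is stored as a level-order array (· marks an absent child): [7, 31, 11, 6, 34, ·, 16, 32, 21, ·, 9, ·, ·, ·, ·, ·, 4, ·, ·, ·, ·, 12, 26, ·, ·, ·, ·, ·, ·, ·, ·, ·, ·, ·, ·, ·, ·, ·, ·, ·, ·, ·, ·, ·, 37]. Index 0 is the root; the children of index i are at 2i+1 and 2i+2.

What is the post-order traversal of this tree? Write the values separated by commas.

Post-order visits the left subtree, then the right subtree, then the node.
At 7: go left to 31.
  At 31: go left to 6.
    At 6: go left to 32.
      At 32: no left child.
      At 32: go right to 4.
        4 is a leaf — visit 4.
      Visit 32.
    At 6: go right to 21.
      21 is a leaf — visit 21.
    Visit 6.
  At 31: go right to 34.
    At 34: no left child.
    At 34: go right to 9.
      At 9: go left to 12.
        At 12: no left child.
        At 12: go right to 37.
          37 is a leaf — visit 37.
        Visit 12.
      At 9: go right to 26.
        26 is a leaf — visit 26.
      Visit 9.
    Visit 34.
  Visit 31.
At 7: go right to 11.
  At 11: no left child.
  At 11: go right to 16.
    16 is a leaf — visit 16.
  Visit 11.
Visit 7.

4, 32, 21, 6, 37, 12, 26, 9, 34, 31, 16, 11, 7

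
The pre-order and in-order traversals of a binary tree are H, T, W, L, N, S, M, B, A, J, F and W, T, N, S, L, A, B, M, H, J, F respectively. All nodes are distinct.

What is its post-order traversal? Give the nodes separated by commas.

W, S, N, A, B, M, L, T, F, J, H

The first element of pre-order is the root; it splits in-order into left and right subtrees.
Root H: left subtree has 8 nodes {W, T, N, S, L, A, B, M}, right has 2 {J, F}.
  Root T: left subtree has 1 node {W}, right has 6 {N, S, L, A, B, M}.
    Root L: left subtree has 2 nodes {N, S}, right has 3 {A, B, M}.
      Root N: left subtree has 0 nodes { }, right has 1 {S}.
      Root M: left subtree has 2 nodes {A, B}, right has 0 { }.
        Root B: left subtree has 1 node {A}, right has 0 { }.
  Root J: left subtree has 0 nodes { }, right has 1 {F}.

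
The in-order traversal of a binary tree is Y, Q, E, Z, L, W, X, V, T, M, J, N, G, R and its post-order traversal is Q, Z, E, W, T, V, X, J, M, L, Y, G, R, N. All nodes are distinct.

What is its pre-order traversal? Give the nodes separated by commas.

The last element of post-order is the root; it splits in-order into left and right subtrees.
Root N: left subtree has 11 nodes {Y, Q, E, Z, L, W, X, V, T, M, J}, right has 2 {G, R}.
  Root Y: left subtree has 0 nodes { }, right has 10 {Q, E, Z, L, W, X, V, T, M, J}.
    Root L: left subtree has 3 nodes {Q, E, Z}, right has 6 {W, X, V, T, M, J}.
      Root E: left subtree has 1 node {Q}, right has 1 {Z}.
      Root M: left subtree has 4 nodes {W, X, V, T}, right has 1 {J}.
        Root X: left subtree has 1 node {W}, right has 2 {V, T}.
          Root V: left subtree has 0 nodes { }, right has 1 {T}.
  Root R: left subtree has 1 node {G}, right has 0 { }.

N, Y, L, E, Q, Z, M, X, W, V, T, J, R, G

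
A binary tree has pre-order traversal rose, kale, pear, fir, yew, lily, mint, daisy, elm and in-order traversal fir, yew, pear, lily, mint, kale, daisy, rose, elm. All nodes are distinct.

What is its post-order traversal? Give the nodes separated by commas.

The first element of pre-order is the root; it splits in-order into left and right subtrees.
Root rose: left subtree has 7 nodes {fir, yew, pear, lily, mint, kale, daisy}, right has 1 {elm}.
  Root kale: left subtree has 5 nodes {fir, yew, pear, lily, mint}, right has 1 {daisy}.
    Root pear: left subtree has 2 nodes {fir, yew}, right has 2 {lily, mint}.
      Root fir: left subtree has 0 nodes { }, right has 1 {yew}.
      Root lily: left subtree has 0 nodes { }, right has 1 {mint}.

yew, fir, mint, lily, pear, daisy, kale, elm, rose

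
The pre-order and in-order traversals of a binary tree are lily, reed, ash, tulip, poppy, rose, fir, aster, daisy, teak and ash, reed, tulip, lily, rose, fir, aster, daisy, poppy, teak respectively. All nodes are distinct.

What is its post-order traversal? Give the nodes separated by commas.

ash, tulip, reed, daisy, aster, fir, rose, teak, poppy, lily

The first element of pre-order is the root; it splits in-order into left and right subtrees.
Root lily: left subtree has 3 nodes {ash, reed, tulip}, right has 6 {rose, fir, aster, daisy, poppy, teak}.
  Root reed: left subtree has 1 node {ash}, right has 1 {tulip}.
  Root poppy: left subtree has 4 nodes {rose, fir, aster, daisy}, right has 1 {teak}.
    Root rose: left subtree has 0 nodes { }, right has 3 {fir, aster, daisy}.
      Root fir: left subtree has 0 nodes { }, right has 2 {aster, daisy}.
        Root aster: left subtree has 0 nodes { }, right has 1 {daisy}.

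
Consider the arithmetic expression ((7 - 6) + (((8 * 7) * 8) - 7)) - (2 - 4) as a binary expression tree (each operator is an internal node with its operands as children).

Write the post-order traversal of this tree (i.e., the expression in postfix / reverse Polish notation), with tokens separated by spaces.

7 6 - 8 7 * 8 * 7 - + 2 4 - -

Post-order on an expression tree gives postfix notation: for each operator, emit left operand, right operand, then the operator.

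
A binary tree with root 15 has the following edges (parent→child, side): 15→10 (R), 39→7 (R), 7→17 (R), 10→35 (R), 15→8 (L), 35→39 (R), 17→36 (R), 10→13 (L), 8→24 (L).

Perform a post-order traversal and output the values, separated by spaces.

24 8 13 36 17 7 39 35 10 15

Post-order visits the left subtree, then the right subtree, then the node.
At 15: go left to 8.
  At 8: go left to 24.
    24 is a leaf — visit 24.
  At 8: no right child.
  Visit 8.
At 15: go right to 10.
  At 10: go left to 13.
    13 is a leaf — visit 13.
  At 10: go right to 35.
    At 35: no left child.
    At 35: go right to 39.
      At 39: no left child.
      At 39: go right to 7.
        At 7: no left child.
        At 7: go right to 17.
          At 17: no left child.
          At 17: go right to 36.
            36 is a leaf — visit 36.
          Visit 17.
        Visit 7.
      Visit 39.
    Visit 35.
  Visit 10.
Visit 15.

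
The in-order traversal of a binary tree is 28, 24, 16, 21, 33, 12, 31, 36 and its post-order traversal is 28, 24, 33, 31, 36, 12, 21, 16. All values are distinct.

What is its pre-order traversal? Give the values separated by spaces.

16 24 28 21 12 33 36 31

The last element of post-order is the root; it splits in-order into left and right subtrees.
Root 16: left subtree has 2 nodes {28, 24}, right has 5 {21, 33, 12, 31, 36}.
  Root 24: left subtree has 1 node {28}, right has 0 { }.
  Root 21: left subtree has 0 nodes { }, right has 4 {33, 12, 31, 36}.
    Root 12: left subtree has 1 node {33}, right has 2 {31, 36}.
      Root 36: left subtree has 1 node {31}, right has 0 { }.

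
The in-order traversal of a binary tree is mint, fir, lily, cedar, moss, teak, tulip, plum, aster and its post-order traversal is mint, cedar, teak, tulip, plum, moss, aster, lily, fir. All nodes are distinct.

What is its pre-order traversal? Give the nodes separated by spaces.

fir mint lily aster moss cedar plum tulip teak

The last element of post-order is the root; it splits in-order into left and right subtrees.
Root fir: left subtree has 1 node {mint}, right has 7 {lily, cedar, moss, teak, tulip, plum, aster}.
  Root lily: left subtree has 0 nodes { }, right has 6 {cedar, moss, teak, tulip, plum, aster}.
    Root aster: left subtree has 5 nodes {cedar, moss, teak, tulip, plum}, right has 0 { }.
      Root moss: left subtree has 1 node {cedar}, right has 3 {teak, tulip, plum}.
        Root plum: left subtree has 2 nodes {teak, tulip}, right has 0 { }.
          Root tulip: left subtree has 1 node {teak}, right has 0 { }.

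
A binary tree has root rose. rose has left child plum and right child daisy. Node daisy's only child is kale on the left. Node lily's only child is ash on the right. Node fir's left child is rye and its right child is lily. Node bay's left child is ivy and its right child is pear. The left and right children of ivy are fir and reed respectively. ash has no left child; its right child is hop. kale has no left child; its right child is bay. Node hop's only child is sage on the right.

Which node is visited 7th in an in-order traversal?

ash

In-order visits the left subtree, then the node, then the right subtree.
At rose: go left to plum.
  plum is a leaf — visit plum.
Visit rose.
At rose: go right to daisy.
  At daisy: go left to kale.
    At kale: no left child.
    Visit kale.
    At kale: go right to bay.
      At bay: go left to ivy.
        At ivy: go left to fir.
          At fir: go left to rye.
            rye is a leaf — visit rye.
          Visit fir.
          At fir: go right to lily.
            At lily: no left child.
            Visit lily.
            At lily: go right to ash.
              At ash: no left child.
              Visit ash.
              At ash: go right to hop.
                At hop: no left child.
                Visit hop.
                At hop: go right to sage.
                  sage is a leaf — visit sage.
        Visit ivy.
        At ivy: go right to reed.
          reed is a leaf — visit reed.
      Visit bay.
      At bay: go right to pear.
        pear is a leaf — visit pear.
  Visit daisy.
  At daisy: no right child.
Full in-order sequence: plum, rose, kale, rye, fir, lily, ash, hop, sage, ivy, reed, bay, pear, daisy.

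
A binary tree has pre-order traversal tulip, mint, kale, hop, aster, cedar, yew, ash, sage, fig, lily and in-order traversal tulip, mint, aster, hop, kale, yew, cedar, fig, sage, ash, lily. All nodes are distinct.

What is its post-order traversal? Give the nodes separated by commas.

The first element of pre-order is the root; it splits in-order into left and right subtrees.
Root tulip: left subtree has 0 nodes { }, right has 10 {mint, aster, hop, kale, yew, cedar, fig, sage, ash, lily}.
  Root mint: left subtree has 0 nodes { }, right has 9 {aster, hop, kale, yew, cedar, fig, sage, ash, lily}.
    Root kale: left subtree has 2 nodes {aster, hop}, right has 6 {yew, cedar, fig, sage, ash, lily}.
      Root hop: left subtree has 1 node {aster}, right has 0 { }.
      Root cedar: left subtree has 1 node {yew}, right has 4 {fig, sage, ash, lily}.
        Root ash: left subtree has 2 nodes {fig, sage}, right has 1 {lily}.
          Root sage: left subtree has 1 node {fig}, right has 0 { }.

aster, hop, yew, fig, sage, lily, ash, cedar, kale, mint, tulip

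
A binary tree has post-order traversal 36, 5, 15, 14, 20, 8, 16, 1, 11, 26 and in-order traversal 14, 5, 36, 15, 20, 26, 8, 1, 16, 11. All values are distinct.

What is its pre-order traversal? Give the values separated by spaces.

The last element of post-order is the root; it splits in-order into left and right subtrees.
Root 26: left subtree has 5 nodes {14, 5, 36, 15, 20}, right has 4 {8, 1, 16, 11}.
  Root 20: left subtree has 4 nodes {14, 5, 36, 15}, right has 0 { }.
    Root 14: left subtree has 0 nodes { }, right has 3 {5, 36, 15}.
      Root 15: left subtree has 2 nodes {5, 36}, right has 0 { }.
        Root 5: left subtree has 0 nodes { }, right has 1 {36}.
  Root 11: left subtree has 3 nodes {8, 1, 16}, right has 0 { }.
    Root 1: left subtree has 1 node {8}, right has 1 {16}.

26 20 14 15 5 36 11 1 8 16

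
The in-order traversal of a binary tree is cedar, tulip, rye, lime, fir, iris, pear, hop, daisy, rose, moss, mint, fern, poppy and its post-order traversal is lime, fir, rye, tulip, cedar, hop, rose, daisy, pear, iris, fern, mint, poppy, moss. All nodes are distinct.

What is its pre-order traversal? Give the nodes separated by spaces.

The last element of post-order is the root; it splits in-order into left and right subtrees.
Root moss: left subtree has 10 nodes {cedar, tulip, rye, lime, fir, iris, pear, hop, daisy, rose}, right has 3 {mint, fern, poppy}.
  Root iris: left subtree has 5 nodes {cedar, tulip, rye, lime, fir}, right has 4 {pear, hop, daisy, rose}.
    Root cedar: left subtree has 0 nodes { }, right has 4 {tulip, rye, lime, fir}.
      Root tulip: left subtree has 0 nodes { }, right has 3 {rye, lime, fir}.
        Root rye: left subtree has 0 nodes { }, right has 2 {lime, fir}.
          Root fir: left subtree has 1 node {lime}, right has 0 { }.
    Root pear: left subtree has 0 nodes { }, right has 3 {hop, daisy, rose}.
      Root daisy: left subtree has 1 node {hop}, right has 1 {rose}.
  Root poppy: left subtree has 2 nodes {mint, fern}, right has 0 { }.
    Root mint: left subtree has 0 nodes { }, right has 1 {fern}.

moss iris cedar tulip rye fir lime pear daisy hop rose poppy mint fern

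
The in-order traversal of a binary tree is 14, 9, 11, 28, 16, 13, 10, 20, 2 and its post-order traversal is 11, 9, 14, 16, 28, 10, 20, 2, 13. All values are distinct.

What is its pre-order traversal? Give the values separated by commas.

13, 28, 14, 9, 11, 16, 2, 20, 10

The last element of post-order is the root; it splits in-order into left and right subtrees.
Root 13: left subtree has 5 nodes {14, 9, 11, 28, 16}, right has 3 {10, 20, 2}.
  Root 28: left subtree has 3 nodes {14, 9, 11}, right has 1 {16}.
    Root 14: left subtree has 0 nodes { }, right has 2 {9, 11}.
      Root 9: left subtree has 0 nodes { }, right has 1 {11}.
  Root 2: left subtree has 2 nodes {10, 20}, right has 0 { }.
    Root 20: left subtree has 1 node {10}, right has 0 { }.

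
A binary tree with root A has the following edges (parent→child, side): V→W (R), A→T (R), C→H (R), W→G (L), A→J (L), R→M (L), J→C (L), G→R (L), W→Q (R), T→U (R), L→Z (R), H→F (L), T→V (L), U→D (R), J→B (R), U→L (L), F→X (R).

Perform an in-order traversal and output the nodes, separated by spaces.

C F X H J B A V M R G W Q T L Z U D

In-order visits the left subtree, then the node, then the right subtree.
At A: go left to J.
  At J: go left to C.
    At C: no left child.
    Visit C.
    At C: go right to H.
      At H: go left to F.
        At F: no left child.
        Visit F.
        At F: go right to X.
          X is a leaf — visit X.
      Visit H.
      At H: no right child.
  Visit J.
  At J: go right to B.
    B is a leaf — visit B.
Visit A.
At A: go right to T.
  At T: go left to V.
    At V: no left child.
    Visit V.
    At V: go right to W.
      At W: go left to G.
        At G: go left to R.
          At R: go left to M.
            M is a leaf — visit M.
          Visit R.
          At R: no right child.
        Visit G.
        At G: no right child.
      Visit W.
      At W: go right to Q.
        Q is a leaf — visit Q.
  Visit T.
  At T: go right to U.
    At U: go left to L.
      At L: no left child.
      Visit L.
      At L: go right to Z.
        Z is a leaf — visit Z.
    Visit U.
    At U: go right to D.
      D is a leaf — visit D.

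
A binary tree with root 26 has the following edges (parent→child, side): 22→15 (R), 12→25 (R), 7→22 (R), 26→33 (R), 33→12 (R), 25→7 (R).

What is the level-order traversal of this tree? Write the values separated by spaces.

26 33 12 25 7 22 15

Level-order visits nodes level by level from the root, left to right within each level.
Level 0: 26
Level 1: 33
Level 2: 12
Level 3: 25
Level 4: 7
Level 5: 22
Level 6: 15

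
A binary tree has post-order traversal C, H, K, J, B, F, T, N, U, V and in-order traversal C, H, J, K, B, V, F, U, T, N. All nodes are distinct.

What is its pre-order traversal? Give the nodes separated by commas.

The last element of post-order is the root; it splits in-order into left and right subtrees.
Root V: left subtree has 5 nodes {C, H, J, K, B}, right has 4 {F, U, T, N}.
  Root B: left subtree has 4 nodes {C, H, J, K}, right has 0 { }.
    Root J: left subtree has 2 nodes {C, H}, right has 1 {K}.
      Root H: left subtree has 1 node {C}, right has 0 { }.
  Root U: left subtree has 1 node {F}, right has 2 {T, N}.
    Root N: left subtree has 1 node {T}, right has 0 { }.

V, B, J, H, C, K, U, F, N, T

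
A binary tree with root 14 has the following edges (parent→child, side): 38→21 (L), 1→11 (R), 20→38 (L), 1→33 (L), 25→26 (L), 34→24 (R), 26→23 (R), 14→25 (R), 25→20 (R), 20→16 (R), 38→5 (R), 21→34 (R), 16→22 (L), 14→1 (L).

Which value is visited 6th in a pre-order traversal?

26

Pre-order visits the node, then its left subtree, then its right subtree.
Visit 14.
At 14: go left to 1.
  Visit 1.
  At 1: go left to 33.
    33 is a leaf — visit 33.
  At 1: go right to 11.
    11 is a leaf — visit 11.
At 14: go right to 25.
  Visit 25.
  At 25: go left to 26.
    Visit 26.
    At 26: no left child.
    At 26: go right to 23.
      23 is a leaf — visit 23.
  At 25: go right to 20.
    Visit 20.
    At 20: go left to 38.
      Visit 38.
      At 38: go left to 21.
        Visit 21.
        At 21: no left child.
        At 21: go right to 34.
          Visit 34.
          At 34: no left child.
          At 34: go right to 24.
            24 is a leaf — visit 24.
      At 38: go right to 5.
        5 is a leaf — visit 5.
    At 20: go right to 16.
      Visit 16.
      At 16: go left to 22.
        22 is a leaf — visit 22.
      At 16: no right child.
Full pre-order sequence: 14, 1, 33, 11, 25, 26, 23, 20, 38, 21, 34, 24, 5, 16, 22.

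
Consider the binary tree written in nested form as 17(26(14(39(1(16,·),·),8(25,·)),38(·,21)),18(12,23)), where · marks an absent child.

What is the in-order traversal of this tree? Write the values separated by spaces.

In-order visits the left subtree, then the node, then the right subtree.
At 17: go left to 26.
  At 26: go left to 14.
    At 14: go left to 39.
      At 39: go left to 1.
        At 1: go left to 16.
          16 is a leaf — visit 16.
        Visit 1.
        At 1: no right child.
      Visit 39.
      At 39: no right child.
    Visit 14.
    At 14: go right to 8.
      At 8: go left to 25.
        25 is a leaf — visit 25.
      Visit 8.
      At 8: no right child.
  Visit 26.
  At 26: go right to 38.
    At 38: no left child.
    Visit 38.
    At 38: go right to 21.
      21 is a leaf — visit 21.
Visit 17.
At 17: go right to 18.
  At 18: go left to 12.
    12 is a leaf — visit 12.
  Visit 18.
  At 18: go right to 23.
    23 is a leaf — visit 23.

16 1 39 14 25 8 26 38 21 17 12 18 23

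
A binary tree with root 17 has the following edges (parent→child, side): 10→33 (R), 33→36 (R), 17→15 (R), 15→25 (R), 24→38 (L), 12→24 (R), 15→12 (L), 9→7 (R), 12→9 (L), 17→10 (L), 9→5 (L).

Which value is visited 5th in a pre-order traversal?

15

Pre-order visits the node, then its left subtree, then its right subtree.
Visit 17.
At 17: go left to 10.
  Visit 10.
  At 10: no left child.
  At 10: go right to 33.
    Visit 33.
    At 33: no left child.
    At 33: go right to 36.
      36 is a leaf — visit 36.
At 17: go right to 15.
  Visit 15.
  At 15: go left to 12.
    Visit 12.
    At 12: go left to 9.
      Visit 9.
      At 9: go left to 5.
        5 is a leaf — visit 5.
      At 9: go right to 7.
        7 is a leaf — visit 7.
    At 12: go right to 24.
      Visit 24.
      At 24: go left to 38.
        38 is a leaf — visit 38.
      At 24: no right child.
  At 15: go right to 25.
    25 is a leaf — visit 25.
Full pre-order sequence: 17, 10, 33, 36, 15, 12, 9, 5, 7, 24, 38, 25.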